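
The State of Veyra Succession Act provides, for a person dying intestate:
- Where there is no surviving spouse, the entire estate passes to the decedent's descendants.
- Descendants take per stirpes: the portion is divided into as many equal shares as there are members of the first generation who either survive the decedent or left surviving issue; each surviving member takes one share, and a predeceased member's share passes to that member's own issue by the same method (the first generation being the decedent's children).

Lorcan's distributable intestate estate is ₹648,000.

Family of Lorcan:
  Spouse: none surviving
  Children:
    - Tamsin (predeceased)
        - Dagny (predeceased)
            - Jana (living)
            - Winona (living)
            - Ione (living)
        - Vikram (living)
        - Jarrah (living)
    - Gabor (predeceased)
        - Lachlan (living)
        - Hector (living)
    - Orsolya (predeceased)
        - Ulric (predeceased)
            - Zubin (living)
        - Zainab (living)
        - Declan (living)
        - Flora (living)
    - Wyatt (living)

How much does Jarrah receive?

Jarrah receives ₹54,000.

The entire ₹648,000 passes to the descendants.
That amount (₹648,000) is divided into 4 shares of ₹162,000: Wyatt takes ₹162,000; Tamsin's ₹162,000 share passes to Tamsin's issue; Gabor's ₹162,000 share passes to Gabor's issue; Orsolya's ₹162,000 share passes to Orsolya's issue.
Tamsin's share (₹162,000) is divided into 3 shares of ₹54,000: Vikram and Jarrah each take ₹54,000; Dagny's ₹54,000 share passes to Dagny's issue.
Dagny's share (₹54,000) is divided into 3 shares of ₹18,000: Jana, Winona, and Ione each take ₹18,000.
Gabor's share (₹162,000) is divided into 2 shares of ₹81,000: Lachlan and Hector each take ₹81,000.
Orsolya's share (₹162,000) is divided into 4 shares of ₹40,500: Zainab, Declan, and Flora each take ₹40,500; Ulric's ₹40,500 share passes to Ulric's issue.
Ulric's share (₹40,500) passes entirely to Zubin.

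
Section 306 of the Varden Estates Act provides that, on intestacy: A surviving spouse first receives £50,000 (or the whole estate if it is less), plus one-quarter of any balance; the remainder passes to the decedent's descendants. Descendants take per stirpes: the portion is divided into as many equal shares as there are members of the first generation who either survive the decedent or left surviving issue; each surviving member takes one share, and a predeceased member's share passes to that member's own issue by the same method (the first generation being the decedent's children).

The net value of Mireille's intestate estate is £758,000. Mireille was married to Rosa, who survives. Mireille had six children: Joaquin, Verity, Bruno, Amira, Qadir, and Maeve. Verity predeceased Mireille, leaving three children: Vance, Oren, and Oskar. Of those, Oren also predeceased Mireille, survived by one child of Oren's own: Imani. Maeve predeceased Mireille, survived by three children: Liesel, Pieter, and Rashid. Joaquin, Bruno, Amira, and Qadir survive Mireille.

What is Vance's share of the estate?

Rosa first takes £50,000, leaving a balance of £708,000. Rosa then takes one-quarter of the balance (£177,000), for a total of £227,000. The remaining £531,000 passes to the descendants.
The descendants' portion (£531,000) is divided into 6 shares of £88,500: Joaquin, Bruno, Amira, and Qadir each take £88,500; Verity's £88,500 share passes to Verity's issue; Maeve's £88,500 share passes to Maeve's issue.
Verity's share (£88,500) is divided into 3 shares of £29,500: Vance and Oskar each take £29,500; Oren's £29,500 share passes to Oren's issue.
Oren's share (£29,500) passes entirely to Imani.
Maeve's share (£88,500) is divided into 3 shares of £29,500: Liesel, Pieter, and Rashid each take £29,500.

Vance receives £29,500.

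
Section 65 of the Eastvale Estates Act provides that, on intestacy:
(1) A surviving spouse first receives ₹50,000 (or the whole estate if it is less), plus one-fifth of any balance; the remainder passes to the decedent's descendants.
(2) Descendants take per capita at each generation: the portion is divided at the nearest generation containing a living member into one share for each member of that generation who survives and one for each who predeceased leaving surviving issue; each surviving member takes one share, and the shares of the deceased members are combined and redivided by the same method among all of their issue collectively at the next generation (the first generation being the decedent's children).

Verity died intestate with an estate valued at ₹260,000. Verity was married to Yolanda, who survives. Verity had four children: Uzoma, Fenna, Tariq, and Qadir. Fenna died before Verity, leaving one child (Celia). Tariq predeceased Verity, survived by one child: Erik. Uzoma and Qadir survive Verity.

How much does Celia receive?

Yolanda first takes ₹50,000, leaving a balance of ₹210,000. Yolanda then takes one-fifth of the balance (₹42,000), for a total of ₹92,000. The remaining ₹168,000 passes to the descendants.
The descendants' portion (₹168,000) is divided at the children's generation into 4 shares of ₹42,000. Uzoma and Qadir each take ₹42,000. The 2 shares of the deceased (Fenna and Tariq) are combined into a pool of ₹84,000.
That pool (₹84,000) is divided at the grandchildren's generation equally among Celia and Erik: ₹42,000 each.

Celia receives ₹42,000.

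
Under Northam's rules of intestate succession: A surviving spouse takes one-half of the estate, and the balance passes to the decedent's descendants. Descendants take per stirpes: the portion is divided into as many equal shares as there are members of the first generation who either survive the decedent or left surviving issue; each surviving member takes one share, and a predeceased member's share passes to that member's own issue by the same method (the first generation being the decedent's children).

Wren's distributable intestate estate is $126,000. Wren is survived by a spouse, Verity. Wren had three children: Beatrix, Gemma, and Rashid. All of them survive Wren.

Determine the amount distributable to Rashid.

Rashid receives $21,000.

Verity takes one-half of $126,000 = $63,000. The remaining $63,000 passes to the descendants.
The descendants' portion ($63,000) is divided into 3 shares of $21,000: Beatrix, Gemma, and Rashid each take $21,000.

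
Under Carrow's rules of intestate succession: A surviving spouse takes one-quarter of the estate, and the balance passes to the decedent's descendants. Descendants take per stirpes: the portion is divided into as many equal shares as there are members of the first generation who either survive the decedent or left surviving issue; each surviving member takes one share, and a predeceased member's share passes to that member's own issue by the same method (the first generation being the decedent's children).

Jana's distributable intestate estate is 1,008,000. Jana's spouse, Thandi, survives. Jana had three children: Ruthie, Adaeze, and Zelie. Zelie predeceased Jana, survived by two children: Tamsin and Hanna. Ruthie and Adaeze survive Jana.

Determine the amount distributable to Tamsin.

Tamsin receives 126,000.

Thandi takes one-quarter of 1,008,000 = 252,000. The remaining 756,000 passes to the descendants.
The descendants' portion (756,000) is divided into 3 shares of 252,000: Ruthie and Adaeze each take 252,000; Zelie's 252,000 share passes to Zelie's issue.
Zelie's share (252,000) is divided into 2 shares of 126,000: Tamsin and Hanna each take 126,000.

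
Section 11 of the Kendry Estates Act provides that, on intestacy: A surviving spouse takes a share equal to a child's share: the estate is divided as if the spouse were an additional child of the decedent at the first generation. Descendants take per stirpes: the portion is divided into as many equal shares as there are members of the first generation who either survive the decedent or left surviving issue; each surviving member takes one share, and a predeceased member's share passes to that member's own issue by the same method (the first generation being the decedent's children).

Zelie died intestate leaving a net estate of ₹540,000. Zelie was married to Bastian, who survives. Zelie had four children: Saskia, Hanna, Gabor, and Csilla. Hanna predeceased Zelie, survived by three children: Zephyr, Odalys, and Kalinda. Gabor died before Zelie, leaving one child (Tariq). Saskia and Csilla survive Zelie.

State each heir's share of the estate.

Bastian: ₹108,000; Saskia: ₹108,000; Zephyr: ₹36,000; Odalys: ₹36,000; Kalinda: ₹36,000; Tariq: ₹108,000; Csilla: ₹108,000

The spouse counts as an additional share at the children's level, so there are 5 primary shares of ₹108,000. Bastian takes one such share (₹108,000).
The children's combined portion (₹432,000) is divided into 4 shares of ₹108,000: Saskia and Csilla each take ₹108,000; Hanna's ₹108,000 share passes to Hanna's issue; Gabor's ₹108,000 share passes to Gabor's issue.
Hanna's share (₹108,000) is divided into 3 shares of ₹36,000: Zephyr, Odalys, and Kalinda each take ₹36,000.
Gabor's share (₹108,000) passes entirely to Tariq.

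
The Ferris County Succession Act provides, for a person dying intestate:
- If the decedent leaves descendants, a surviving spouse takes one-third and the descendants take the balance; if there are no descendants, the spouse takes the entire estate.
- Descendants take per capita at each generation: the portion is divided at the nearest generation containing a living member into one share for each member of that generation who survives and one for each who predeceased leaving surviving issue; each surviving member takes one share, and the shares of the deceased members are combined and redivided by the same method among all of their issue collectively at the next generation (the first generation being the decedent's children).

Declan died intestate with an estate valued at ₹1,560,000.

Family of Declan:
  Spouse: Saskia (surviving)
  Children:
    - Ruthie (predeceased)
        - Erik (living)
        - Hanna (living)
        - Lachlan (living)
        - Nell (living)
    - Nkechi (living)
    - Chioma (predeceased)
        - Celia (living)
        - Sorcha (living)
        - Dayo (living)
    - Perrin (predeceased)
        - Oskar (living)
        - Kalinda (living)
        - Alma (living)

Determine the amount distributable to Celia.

Celia receives ₹78,000.

Saskia takes one-third of ₹1,560,000 = ₹520,000. The remaining ₹1,040,000 passes to the descendants.
The descendants' portion (₹1,040,000) is divided at the children's generation into 4 shares of ₹260,000. Nkechi takes ₹260,000. The 3 shares of the deceased (Ruthie, Chioma, and Perrin) are combined into a pool of ₹780,000.
That pool (₹780,000) is divided at the grandchildren's generation equally among Erik, Hanna, Lachlan, Nell, Celia, Sorcha, Dayo, Oskar, Kalinda, and Alma: ₹78,000 each.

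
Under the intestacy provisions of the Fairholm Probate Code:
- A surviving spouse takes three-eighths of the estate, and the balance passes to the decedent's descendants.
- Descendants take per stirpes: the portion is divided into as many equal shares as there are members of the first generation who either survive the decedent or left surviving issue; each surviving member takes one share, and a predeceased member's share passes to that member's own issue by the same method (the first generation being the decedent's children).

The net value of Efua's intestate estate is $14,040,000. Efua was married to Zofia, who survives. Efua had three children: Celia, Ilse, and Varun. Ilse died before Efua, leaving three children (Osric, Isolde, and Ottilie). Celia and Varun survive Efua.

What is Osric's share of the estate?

Zofia takes three-eighths of $14,040,000 = $5,265,000. The remaining $8,775,000 passes to the descendants.
The descendants' portion ($8,775,000) is divided into 3 shares of $2,925,000: Celia and Varun each take $2,925,000; Ilse's $2,925,000 share passes to Ilse's issue.
Ilse's share ($2,925,000) is divided into 3 shares of $975,000: Osric, Isolde, and Ottilie each take $975,000.

Osric receives $975,000.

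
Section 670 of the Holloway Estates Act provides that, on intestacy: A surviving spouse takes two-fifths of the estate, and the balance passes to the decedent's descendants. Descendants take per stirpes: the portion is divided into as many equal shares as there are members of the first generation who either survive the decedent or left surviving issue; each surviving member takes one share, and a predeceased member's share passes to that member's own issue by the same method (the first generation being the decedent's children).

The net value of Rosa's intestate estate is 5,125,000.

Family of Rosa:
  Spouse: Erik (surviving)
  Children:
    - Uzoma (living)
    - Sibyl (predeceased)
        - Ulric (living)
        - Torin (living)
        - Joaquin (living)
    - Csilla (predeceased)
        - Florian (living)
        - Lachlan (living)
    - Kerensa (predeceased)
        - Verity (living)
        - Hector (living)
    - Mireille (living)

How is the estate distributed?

Erik: 2,050,000; Uzoma: 615,000; Ulric: 205,000; Torin: 205,000; Joaquin: 205,000; Florian: 307,500; Lachlan: 307,500; Verity: 307,500; Hector: 307,500; Mireille: 615,000

Erik takes two-fifths of 5,125,000 = 2,050,000. The remaining 3,075,000 passes to the descendants.
The descendants' portion (3,075,000) is divided into 5 shares of 615,000: Uzoma and Mireille each take 615,000; Sibyl's 615,000 share passes to Sibyl's issue; Csilla's 615,000 share passes to Csilla's issue; Kerensa's 615,000 share passes to Kerensa's issue.
Sibyl's share (615,000) is divided into 3 shares of 205,000: Ulric, Torin, and Joaquin each take 205,000.
Csilla's share (615,000) is divided into 2 shares of 307,500: Florian and Lachlan each take 307,500.
Kerensa's share (615,000) is divided into 2 shares of 307,500: Verity and Hector each take 307,500.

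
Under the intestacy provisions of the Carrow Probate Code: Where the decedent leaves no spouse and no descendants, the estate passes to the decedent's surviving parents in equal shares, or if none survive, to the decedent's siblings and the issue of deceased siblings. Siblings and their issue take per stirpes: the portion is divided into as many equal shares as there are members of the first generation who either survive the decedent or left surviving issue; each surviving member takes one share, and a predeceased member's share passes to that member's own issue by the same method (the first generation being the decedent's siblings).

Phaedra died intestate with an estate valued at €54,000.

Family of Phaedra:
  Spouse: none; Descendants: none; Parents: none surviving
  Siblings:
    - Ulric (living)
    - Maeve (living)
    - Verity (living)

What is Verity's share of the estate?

Verity receives €18,000.

The entire €54,000 passes to the siblings and their issue.
That amount (€54,000) is divided into 3 shares of €18,000: Ulric, Maeve, and Verity each take €18,000.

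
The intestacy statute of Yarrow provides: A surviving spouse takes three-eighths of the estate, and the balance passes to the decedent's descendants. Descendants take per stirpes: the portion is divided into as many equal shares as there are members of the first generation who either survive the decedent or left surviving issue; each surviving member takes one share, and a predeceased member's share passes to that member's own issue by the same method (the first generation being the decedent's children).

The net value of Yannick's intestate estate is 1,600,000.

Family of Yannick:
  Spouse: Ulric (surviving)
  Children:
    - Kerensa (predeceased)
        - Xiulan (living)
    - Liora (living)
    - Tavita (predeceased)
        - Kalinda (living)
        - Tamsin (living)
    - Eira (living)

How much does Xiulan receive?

Xiulan receives 250,000.

Ulric takes three-eighths of 1,600,000 = 600,000. The remaining 1,000,000 passes to the descendants.
The descendants' portion (1,000,000) is divided into 4 shares of 250,000: Liora and Eira each take 250,000; Kerensa's 250,000 share passes to Kerensa's issue; Tavita's 250,000 share passes to Tavita's issue.
Kerensa's share (250,000) passes entirely to Xiulan.
Tavita's share (250,000) is divided into 2 shares of 125,000: Kalinda and Tamsin each take 125,000.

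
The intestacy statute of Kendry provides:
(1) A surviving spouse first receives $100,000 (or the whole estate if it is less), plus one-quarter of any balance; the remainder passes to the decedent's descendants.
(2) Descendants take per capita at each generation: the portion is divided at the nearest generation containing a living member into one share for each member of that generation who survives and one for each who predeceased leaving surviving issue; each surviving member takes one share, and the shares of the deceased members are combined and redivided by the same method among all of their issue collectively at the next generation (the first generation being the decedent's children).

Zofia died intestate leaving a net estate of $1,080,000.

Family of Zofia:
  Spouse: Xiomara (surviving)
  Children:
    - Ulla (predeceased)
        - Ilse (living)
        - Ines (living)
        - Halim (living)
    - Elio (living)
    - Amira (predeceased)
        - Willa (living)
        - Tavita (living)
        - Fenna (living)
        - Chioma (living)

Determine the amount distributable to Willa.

Willa receives $70,000.

Xiomara first takes $100,000, leaving a balance of $980,000. Xiomara then takes one-quarter of the balance ($245,000), for a total of $345,000. The remaining $735,000 passes to the descendants.
The descendants' portion ($735,000) is divided at the children's generation into 3 shares of $245,000. Elio takes $245,000. The 2 shares of the deceased (Ulla and Amira) are combined into a pool of $490,000.
That pool ($490,000) is divided at the grandchildren's generation equally among Ilse, Ines, Halim, Willa, Tavita, Fenna, and Chioma: $70,000 each.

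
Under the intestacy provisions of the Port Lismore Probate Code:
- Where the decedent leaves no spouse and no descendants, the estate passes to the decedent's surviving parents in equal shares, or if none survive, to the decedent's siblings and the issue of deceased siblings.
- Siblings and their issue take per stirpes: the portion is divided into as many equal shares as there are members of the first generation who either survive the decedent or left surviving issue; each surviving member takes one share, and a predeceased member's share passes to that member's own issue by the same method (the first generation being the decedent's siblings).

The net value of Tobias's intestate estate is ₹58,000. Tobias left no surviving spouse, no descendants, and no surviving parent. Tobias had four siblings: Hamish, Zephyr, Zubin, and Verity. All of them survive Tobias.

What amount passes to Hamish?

The entire ₹58,000 passes to the siblings and their issue.
That amount (₹58,000) is divided into 4 shares of ₹14,500: Hamish, Zephyr, Zubin, and Verity each take ₹14,500.

Hamish receives ₹14,500.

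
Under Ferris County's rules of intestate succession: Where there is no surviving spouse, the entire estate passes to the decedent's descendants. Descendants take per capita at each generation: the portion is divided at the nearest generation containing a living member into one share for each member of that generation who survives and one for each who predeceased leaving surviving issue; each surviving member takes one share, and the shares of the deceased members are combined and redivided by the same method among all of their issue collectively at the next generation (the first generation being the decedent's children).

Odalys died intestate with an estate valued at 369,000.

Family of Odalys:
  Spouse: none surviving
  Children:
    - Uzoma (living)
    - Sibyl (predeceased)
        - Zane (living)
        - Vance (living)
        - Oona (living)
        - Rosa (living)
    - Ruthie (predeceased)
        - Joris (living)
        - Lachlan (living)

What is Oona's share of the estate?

The entire 369,000 passes to the descendants.
That amount (369,000) is divided at the children's generation into 3 shares of 123,000. Uzoma takes 123,000. The 2 shares of the deceased (Sibyl and Ruthie) are combined into a pool of 246,000.
That pool (246,000) is divided at the grandchildren's generation equally among Zane, Vance, Oona, Rosa, Joris, and Lachlan: 41,000 each.

Oona receives 41,000.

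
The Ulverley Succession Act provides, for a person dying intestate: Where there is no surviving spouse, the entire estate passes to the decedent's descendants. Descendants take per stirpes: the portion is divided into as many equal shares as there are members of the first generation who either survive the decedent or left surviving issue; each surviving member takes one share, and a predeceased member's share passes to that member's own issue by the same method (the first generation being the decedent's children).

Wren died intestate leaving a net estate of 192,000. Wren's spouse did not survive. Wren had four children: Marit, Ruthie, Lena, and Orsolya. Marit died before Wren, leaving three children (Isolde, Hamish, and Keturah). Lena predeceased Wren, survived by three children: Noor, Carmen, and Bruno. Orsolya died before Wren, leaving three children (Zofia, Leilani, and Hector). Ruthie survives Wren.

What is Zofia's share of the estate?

Zofia receives 16,000.

The entire 192,000 passes to the descendants.
That amount (192,000) is divided into 4 shares of 48,000: Ruthie takes 48,000; Marit's 48,000 share passes to Marit's issue; Lena's 48,000 share passes to Lena's issue; Orsolya's 48,000 share passes to Orsolya's issue.
Marit's share (48,000) is divided into 3 shares of 16,000: Isolde, Hamish, and Keturah each take 16,000.
Lena's share (48,000) is divided into 3 shares of 16,000: Noor, Carmen, and Bruno each take 16,000.
Orsolya's share (48,000) is divided into 3 shares of 16,000: Zofia, Leilani, and Hector each take 16,000.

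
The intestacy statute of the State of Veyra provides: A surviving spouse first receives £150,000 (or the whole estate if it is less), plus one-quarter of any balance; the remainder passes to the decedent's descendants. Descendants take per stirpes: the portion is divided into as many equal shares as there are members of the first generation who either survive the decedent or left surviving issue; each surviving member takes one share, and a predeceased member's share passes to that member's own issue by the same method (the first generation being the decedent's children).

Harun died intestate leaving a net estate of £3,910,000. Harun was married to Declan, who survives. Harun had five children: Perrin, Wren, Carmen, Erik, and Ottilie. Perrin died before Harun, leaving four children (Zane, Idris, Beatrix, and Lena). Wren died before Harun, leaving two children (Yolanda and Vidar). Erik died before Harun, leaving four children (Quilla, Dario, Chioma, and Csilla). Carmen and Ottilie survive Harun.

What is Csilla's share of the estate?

Csilla receives £141,000.

Declan first takes £150,000, leaving a balance of £3,760,000. Declan then takes one-quarter of the balance (£940,000), for a total of £1,090,000. The remaining £2,820,000 passes to the descendants.
The descendants' portion (£2,820,000) is divided into 5 shares of £564,000: Carmen and Ottilie each take £564,000; Perrin's £564,000 share passes to Perrin's issue; Wren's £564,000 share passes to Wren's issue; Erik's £564,000 share passes to Erik's issue.
Perrin's share (£564,000) is divided into 4 shares of £141,000: Zane, Idris, Beatrix, and Lena each take £141,000.
Wren's share (£564,000) is divided into 2 shares of £282,000: Yolanda and Vidar each take £282,000.
Erik's share (£564,000) is divided into 4 shares of £141,000: Quilla, Dario, Chioma, and Csilla each take £141,000.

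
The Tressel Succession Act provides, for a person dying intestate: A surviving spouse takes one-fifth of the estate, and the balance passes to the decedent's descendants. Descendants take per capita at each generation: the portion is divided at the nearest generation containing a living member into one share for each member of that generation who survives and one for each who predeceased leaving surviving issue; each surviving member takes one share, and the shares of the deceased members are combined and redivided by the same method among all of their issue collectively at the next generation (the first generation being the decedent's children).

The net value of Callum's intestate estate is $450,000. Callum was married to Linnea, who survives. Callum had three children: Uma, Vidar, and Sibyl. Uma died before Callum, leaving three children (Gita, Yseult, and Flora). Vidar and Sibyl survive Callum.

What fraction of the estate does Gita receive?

Gita receives 4/45 of the estate.

Linnea takes one-fifth of $450,000 = $90,000. The remaining $360,000 passes to the descendants.
The descendants' portion ($360,000) is divided at the children's generation into 3 shares of $120,000. Vidar and Sibyl each take $120,000. The remaining share for the deceased Uma ($120,000) is carried to the next generation.
That pool ($120,000) is divided at the grandchildren's generation equally among Gita, Yseult, and Flora: $40,000 each.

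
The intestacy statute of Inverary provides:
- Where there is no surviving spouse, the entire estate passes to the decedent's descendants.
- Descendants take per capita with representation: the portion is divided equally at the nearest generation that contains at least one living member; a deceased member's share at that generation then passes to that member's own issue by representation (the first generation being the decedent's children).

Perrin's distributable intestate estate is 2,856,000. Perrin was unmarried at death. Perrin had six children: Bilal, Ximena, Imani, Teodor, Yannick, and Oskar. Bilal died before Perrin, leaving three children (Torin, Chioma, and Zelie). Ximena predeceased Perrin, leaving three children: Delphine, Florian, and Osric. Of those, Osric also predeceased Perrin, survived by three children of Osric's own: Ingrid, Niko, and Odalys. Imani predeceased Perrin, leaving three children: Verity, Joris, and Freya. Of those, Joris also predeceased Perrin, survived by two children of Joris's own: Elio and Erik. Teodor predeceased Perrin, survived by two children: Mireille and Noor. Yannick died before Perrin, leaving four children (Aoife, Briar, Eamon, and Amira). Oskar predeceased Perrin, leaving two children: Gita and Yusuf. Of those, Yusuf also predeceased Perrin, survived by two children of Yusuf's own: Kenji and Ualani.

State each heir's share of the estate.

Torin: 168,000; Chioma: 168,000; Zelie: 168,000; Delphine: 168,000; Florian: 168,000; Ingrid: 56,000; Niko: 56,000; Odalys: 56,000; Verity: 168,000; Elio: 84,000; Erik: 84,000; Freya: 168,000; Mireille: 168,000; Noor: 168,000; Aoife: 168,000; Briar: 168,000; Eamon: 168,000; Amira: 168,000; Gita: 168,000; Kenji: 84,000; Ualani: 84,000

The entire 2,856,000 passes to the descendants.
No child survives, so the initial division is made at the grandchildren's generation.
That amount (2,856,000) is divided into 17 shares of 168,000: Torin, Chioma, Zelie, Delphine, Florian, Verity, Freya, Mireille, Noor, Aoife, Briar, Eamon, Amira, and Gita each take 168,000; Osric's 168,000 share passes to Osric's issue; Joris's 168,000 share passes to Joris's issue; Yusuf's 168,000 share passes to Yusuf's issue.
Osric's share (168,000) is divided into 3 shares of 56,000: Ingrid, Niko, and Odalys each take 56,000.
Joris's share (168,000) is divided into 2 shares of 84,000: Elio and Erik each take 84,000.
Yusuf's share (168,000) is divided into 2 shares of 84,000: Kenji and Ualani each take 84,000.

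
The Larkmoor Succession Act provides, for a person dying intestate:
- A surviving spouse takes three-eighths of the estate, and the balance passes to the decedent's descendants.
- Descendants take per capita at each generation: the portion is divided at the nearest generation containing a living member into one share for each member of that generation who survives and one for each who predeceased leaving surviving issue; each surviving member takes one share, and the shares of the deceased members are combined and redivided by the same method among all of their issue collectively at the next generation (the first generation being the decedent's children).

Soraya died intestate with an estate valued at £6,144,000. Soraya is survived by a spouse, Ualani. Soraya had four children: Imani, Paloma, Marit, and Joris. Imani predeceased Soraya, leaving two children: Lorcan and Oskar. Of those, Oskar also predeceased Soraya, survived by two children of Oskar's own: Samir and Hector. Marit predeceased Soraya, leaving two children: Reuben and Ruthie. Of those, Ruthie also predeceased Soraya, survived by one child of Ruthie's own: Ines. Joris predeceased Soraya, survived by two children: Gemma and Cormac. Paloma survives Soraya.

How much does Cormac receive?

Ualani takes three-eighths of £6,144,000 = £2,304,000. The remaining £3,840,000 passes to the descendants.
The descendants' portion (£3,840,000) is divided at the children's generation into 4 shares of £960,000. Paloma takes £960,000. The 3 shares of the deceased (Imani, Marit, and Joris) are combined into a pool of £2,880,000.
That pool (£2,880,000) is divided at the grandchildren's generation into 6 shares of £480,000. Lorcan, Reuben, Gemma, and Cormac each take £480,000. The 2 shares of the deceased (Oskar and Ruthie) are combined into a pool of £960,000.
That pool (£960,000) is divided at the great-grandchildren's generation equally among Samir, Hector, and Ines: £320,000 each.

Cormac receives £480,000.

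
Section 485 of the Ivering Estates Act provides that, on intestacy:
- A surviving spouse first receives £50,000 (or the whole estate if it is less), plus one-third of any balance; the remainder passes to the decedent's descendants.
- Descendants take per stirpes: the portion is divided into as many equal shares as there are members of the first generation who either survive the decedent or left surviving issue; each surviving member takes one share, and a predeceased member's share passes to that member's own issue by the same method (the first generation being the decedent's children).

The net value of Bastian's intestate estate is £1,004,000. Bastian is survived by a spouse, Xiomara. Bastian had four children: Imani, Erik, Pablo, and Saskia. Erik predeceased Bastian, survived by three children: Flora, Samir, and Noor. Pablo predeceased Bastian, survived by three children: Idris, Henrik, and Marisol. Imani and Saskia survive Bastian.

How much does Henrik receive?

Henrik receives £53,000.

Xiomara first takes £50,000, leaving a balance of £954,000. Xiomara then takes one-third of the balance (£318,000), for a total of £368,000. The remaining £636,000 passes to the descendants.
The descendants' portion (£636,000) is divided into 4 shares of £159,000: Imani and Saskia each take £159,000; Erik's £159,000 share passes to Erik's issue; Pablo's £159,000 share passes to Pablo's issue.
Erik's share (£159,000) is divided into 3 shares of £53,000: Flora, Samir, and Noor each take £53,000.
Pablo's share (£159,000) is divided into 3 shares of £53,000: Idris, Henrik, and Marisol each take £53,000.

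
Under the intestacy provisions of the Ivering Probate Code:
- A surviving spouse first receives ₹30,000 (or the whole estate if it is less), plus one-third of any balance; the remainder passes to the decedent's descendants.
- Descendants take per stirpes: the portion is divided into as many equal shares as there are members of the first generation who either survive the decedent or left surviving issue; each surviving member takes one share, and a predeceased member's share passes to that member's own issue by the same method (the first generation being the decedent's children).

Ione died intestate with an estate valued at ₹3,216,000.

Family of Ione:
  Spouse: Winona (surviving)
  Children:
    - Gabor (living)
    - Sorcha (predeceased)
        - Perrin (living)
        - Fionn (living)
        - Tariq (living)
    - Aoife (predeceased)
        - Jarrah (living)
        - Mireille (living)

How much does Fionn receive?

Fionn receives ₹236,000.

Winona first takes ₹30,000, leaving a balance of ₹3,186,000. Winona then takes one-third of the balance (₹1,062,000), for a total of ₹1,092,000. The remaining ₹2,124,000 passes to the descendants.
The descendants' portion (₹2,124,000) is divided into 3 shares of ₹708,000: Gabor takes ₹708,000; Sorcha's ₹708,000 share passes to Sorcha's issue; Aoife's ₹708,000 share passes to Aoife's issue.
Sorcha's share (₹708,000) is divided into 3 shares of ₹236,000: Perrin, Fionn, and Tariq each take ₹236,000.
Aoife's share (₹708,000) is divided into 2 shares of ₹354,000: Jarrah and Mireille each take ₹354,000.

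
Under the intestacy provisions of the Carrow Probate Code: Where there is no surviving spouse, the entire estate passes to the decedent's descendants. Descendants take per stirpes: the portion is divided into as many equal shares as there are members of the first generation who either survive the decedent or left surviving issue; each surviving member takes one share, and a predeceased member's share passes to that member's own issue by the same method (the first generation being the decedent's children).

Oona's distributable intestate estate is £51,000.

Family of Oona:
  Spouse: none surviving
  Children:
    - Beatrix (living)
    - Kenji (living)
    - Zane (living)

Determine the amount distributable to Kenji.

The entire £51,000 passes to the descendants.
That amount (£51,000) is divided into 3 shares of £17,000: Beatrix, Kenji, and Zane each take £17,000.

Kenji receives £17,000.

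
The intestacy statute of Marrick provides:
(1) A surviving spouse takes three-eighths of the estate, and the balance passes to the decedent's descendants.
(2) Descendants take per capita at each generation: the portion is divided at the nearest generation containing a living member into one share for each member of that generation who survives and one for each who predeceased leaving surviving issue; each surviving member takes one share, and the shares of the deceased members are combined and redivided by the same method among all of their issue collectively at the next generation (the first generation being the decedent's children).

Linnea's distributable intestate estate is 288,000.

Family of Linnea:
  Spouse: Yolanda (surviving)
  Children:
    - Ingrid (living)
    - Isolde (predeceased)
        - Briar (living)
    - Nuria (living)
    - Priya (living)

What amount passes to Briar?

Yolanda takes three-eighths of 288,000 = 108,000. The remaining 180,000 passes to the descendants.
The descendants' portion (180,000) is divided at the children's generation into 4 shares of 45,000. Ingrid, Nuria, and Priya each take 45,000. The remaining share for the deceased Isolde (45,000) is carried to the next generation.
That pool (45,000) passes entirely to Briar, the sole taker at the grandchildren's generation.

Briar receives 45,000.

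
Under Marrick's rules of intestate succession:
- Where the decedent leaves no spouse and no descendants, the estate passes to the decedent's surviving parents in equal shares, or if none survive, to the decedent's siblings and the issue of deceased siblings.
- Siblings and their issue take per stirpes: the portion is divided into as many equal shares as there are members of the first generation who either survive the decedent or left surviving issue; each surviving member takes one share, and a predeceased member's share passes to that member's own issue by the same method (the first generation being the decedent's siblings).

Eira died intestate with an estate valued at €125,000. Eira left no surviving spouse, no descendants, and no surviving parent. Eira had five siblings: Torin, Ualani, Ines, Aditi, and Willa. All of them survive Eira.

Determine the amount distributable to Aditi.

Aditi receives €25,000.

The entire €125,000 passes to the siblings and their issue.
That amount (€125,000) is divided into 5 shares of €25,000: Torin, Ualani, Ines, Aditi, and Willa each take €25,000.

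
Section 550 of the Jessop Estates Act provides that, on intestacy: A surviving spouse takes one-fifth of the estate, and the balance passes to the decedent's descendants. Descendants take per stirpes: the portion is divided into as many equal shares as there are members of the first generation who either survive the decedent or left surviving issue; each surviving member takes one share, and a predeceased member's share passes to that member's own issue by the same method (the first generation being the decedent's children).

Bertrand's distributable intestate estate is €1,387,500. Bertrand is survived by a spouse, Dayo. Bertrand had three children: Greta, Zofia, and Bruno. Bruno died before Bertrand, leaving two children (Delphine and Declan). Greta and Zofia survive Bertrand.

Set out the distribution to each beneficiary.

Dayo: €277,500; Greta: €370,000; Zofia: €370,000; Delphine: €185,000; Declan: €185,000

Dayo takes one-fifth of €1,387,500 = €277,500. The remaining €1,110,000 passes to the descendants.
The descendants' portion (€1,110,000) is divided into 3 shares of €370,000: Greta and Zofia each take €370,000; Bruno's €370,000 share passes to Bruno's issue.
Bruno's share (€370,000) is divided into 2 shares of €185,000: Delphine and Declan each take €185,000.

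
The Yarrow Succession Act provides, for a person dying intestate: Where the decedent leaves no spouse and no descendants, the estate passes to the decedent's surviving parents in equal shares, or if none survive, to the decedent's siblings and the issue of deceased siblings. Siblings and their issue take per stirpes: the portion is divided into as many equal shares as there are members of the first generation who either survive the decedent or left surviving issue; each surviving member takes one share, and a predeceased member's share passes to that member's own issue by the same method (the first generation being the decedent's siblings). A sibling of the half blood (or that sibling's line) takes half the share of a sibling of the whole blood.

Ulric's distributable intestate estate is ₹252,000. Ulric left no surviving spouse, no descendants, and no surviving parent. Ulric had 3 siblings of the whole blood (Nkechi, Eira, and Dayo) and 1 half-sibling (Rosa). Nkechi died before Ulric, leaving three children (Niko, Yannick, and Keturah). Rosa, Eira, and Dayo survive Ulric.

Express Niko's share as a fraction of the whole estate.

Niko receives 2/21 of the estate.

The entire ₹252,000 passes to the siblings and their issue.
Counting each half-blood sibling's line as half a unit, there are 7/2 units in ₹252,000, so one unit is ₹72,000. Whole-blood lines (Nkechi, Eira, and Dayo) take ₹72,000 each; half-blood lines (Rosa) take ₹36,000 each.
Nkechi's share (₹72,000) is divided into 3 shares of ₹24,000: Niko, Yannick, and Keturah each take ₹24,000.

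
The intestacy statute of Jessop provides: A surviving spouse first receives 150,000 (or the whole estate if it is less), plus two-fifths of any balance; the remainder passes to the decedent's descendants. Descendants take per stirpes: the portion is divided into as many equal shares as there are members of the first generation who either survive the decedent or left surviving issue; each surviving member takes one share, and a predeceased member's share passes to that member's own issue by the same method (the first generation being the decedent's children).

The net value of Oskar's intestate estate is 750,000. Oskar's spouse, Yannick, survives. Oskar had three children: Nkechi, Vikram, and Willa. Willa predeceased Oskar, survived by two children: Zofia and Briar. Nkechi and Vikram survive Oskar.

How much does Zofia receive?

Yannick first takes 150,000, leaving a balance of 600,000. Yannick then takes two-fifths of the balance (240,000), for a total of 390,000. The remaining 360,000 passes to the descendants.
The descendants' portion (360,000) is divided into 3 shares of 120,000: Nkechi and Vikram each take 120,000; Willa's 120,000 share passes to Willa's issue.
Willa's share (120,000) is divided into 2 shares of 60,000: Zofia and Briar each take 60,000.

Zofia receives 60,000.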